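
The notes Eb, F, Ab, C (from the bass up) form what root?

F

Eb, F, Ab, C are the tones of an F minor seventh chord (F–Ab–C–Eb), making F the root.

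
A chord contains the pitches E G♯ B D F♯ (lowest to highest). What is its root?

E

E, G#, B, D, F# are the tones of an E dominant ninth chord (E–G#–B–D–F#), making E the root.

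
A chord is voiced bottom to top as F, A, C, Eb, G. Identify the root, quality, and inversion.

F dominant ninth, root position

Reducing to letter names: F, A, C, Eb, G. These stack in thirds as F–A–C–Eb–G — an F dominant ninth chord.
With the root (F) in the bass, the chord is in root position.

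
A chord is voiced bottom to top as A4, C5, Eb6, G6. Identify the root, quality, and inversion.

Reducing to letter names: A, C, Eb, G. These stack in thirds as A–C–Eb–G — an A half-diminished seventh chord.
A is the root of A half-diminished seventh; root in the bass means root position (figured bass 7).

A half-diminished seventh, root position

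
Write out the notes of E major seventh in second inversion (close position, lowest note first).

B, D#, E, G#

E major seventh is E–G#–B–D#. Second inversion puts the fifth (B) in the bass, with the remaining tones above: B, D#, E, G#.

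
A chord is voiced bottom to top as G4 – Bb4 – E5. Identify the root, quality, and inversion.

E diminished, first inversion

Reducing to letter names: G, Bb, E. These stack in thirds as E–G–Bb — an E diminished triad.
With the third (G) in the bass, the chord is in first inversion (figured bass 6).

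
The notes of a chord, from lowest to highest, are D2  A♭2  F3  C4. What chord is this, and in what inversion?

The distinct note names are D, Ab, F, C. Stacked in thirds they read D–F–Ab–C, which is a half-diminished seventh chord on D.
The lowest note is D, the root of the chord, so this is root position (figured bass 7).

D half-diminished seventh, root position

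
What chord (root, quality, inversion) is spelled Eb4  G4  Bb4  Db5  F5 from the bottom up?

Eb dominant ninth, root position

Reducing to letter names: Eb, G, Bb, Db, F. These stack in thirds as Eb–G–Bb–Db–F — an Eb dominant ninth chord.
The lowest note is Eb, the root of the chord, so this is root position.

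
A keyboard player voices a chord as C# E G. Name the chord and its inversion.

C# diminished, root position

The pitch classes C#, E, G arrange in thirds as C#–E–G: a C# diminished triad.
C# is the root of C# diminished; root in the bass means root position (figured bass 5/3).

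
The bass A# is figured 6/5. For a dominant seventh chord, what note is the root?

F#

The figures 6/5 mean the third of the chord is in the bass. If A# is the third of a dominant seventh chord, the root is F# (chord tones F#–A#–C#–E).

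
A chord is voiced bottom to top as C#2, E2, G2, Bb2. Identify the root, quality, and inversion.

C# diminished seventh, root position

The pitch classes C#, E, G, Bb arrange in thirds as C#–E–G–Bb: a C# diminished seventh chord.
C# is the root of C# diminished seventh; root in the bass means root position (figured bass 7).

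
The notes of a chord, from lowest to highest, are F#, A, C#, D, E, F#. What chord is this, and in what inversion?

D major ninth, first inversion

The distinct note names are F#, A, C#, D, E. Stacked in thirds they read D–F#–A–C#–E, which is a major ninth chord on D.
F# is the third of D major ninth; third in the bass means first inversion.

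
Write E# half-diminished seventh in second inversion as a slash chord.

E#ø7/B

Second inversion of E# half-diminished seventh has the fifth (B) in the bass. As a slash chord: E#ø7/B.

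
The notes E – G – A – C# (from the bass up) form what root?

Reordering E, G, A, C# into stacked thirds gives A–C#–E–G; the bottom of that stack, A, is the root.

A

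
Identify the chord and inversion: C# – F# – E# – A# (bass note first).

The distinct note names are C#, F#, E#, A#. Stacked in thirds they read F#–A#–C#–E#, which is a major seventh chord on F#.
C# is the fifth of F# major seventh; fifth in the bass means second inversion (figured bass 4/3).

F# major seventh, second inversion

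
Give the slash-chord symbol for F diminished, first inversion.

First inversion of F diminished has the third (Ab) in the bass. As a slash chord: Fdim/Ab.

Fdim/Ab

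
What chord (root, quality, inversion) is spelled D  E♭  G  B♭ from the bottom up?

The pitch classes D, Eb, G, Bb arrange in thirds as Eb–G–Bb–D: an Eb major seventh chord.
With the seventh (D) in the bass, the chord is in third inversion (figured bass 4/2).

Eb major seventh, third inversion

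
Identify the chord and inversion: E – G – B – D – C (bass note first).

Reducing to letter names: E, G, B, D, C. These stack in thirds as C–E–G–B–D — a C major ninth chord.
With the third (E) in the bass, the chord is in first inversion.

C major ninth, first inversion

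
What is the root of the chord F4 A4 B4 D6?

F, A, B, D are the tones of a B half-diminished seventh chord (B–D–F–A), making B the root.

B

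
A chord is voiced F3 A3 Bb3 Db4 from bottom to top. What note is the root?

Bb

F, A, Bb, Db are the tones of a Bb minor-major seventh chord (Bb–Db–F–A), making Bb the root.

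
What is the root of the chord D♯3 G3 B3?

G

The distinct letter names are D#, G, B. Arranged as a stack of thirds they read G–B–D#, so G is the root (a G augmented triad).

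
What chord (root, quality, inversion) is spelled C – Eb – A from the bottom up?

A diminished, first inversion

The distinct note names are C, Eb, A. Stacked in thirds they read A–C–Eb, which is a diminished triad on A.
With the third (C) in the bass, the chord is in first inversion (figured bass 6).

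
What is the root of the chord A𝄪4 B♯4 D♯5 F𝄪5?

The distinct letter names are A##, B#, D#, F##. Arranged as a stack of thirds they read B#–D#–F##–A##, so B# is the root (a B# minor-major seventh chord).

B#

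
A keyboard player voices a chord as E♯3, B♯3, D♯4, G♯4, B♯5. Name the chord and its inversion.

E# minor seventh, root position

The pitch classes E#, B#, D#, G# arrange in thirds as E#–G#–B#–D#: an E# minor seventh chord.
The lowest note is E#, the root of the chord, so this is root position (figured bass 7).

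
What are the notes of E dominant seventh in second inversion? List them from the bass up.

Spelling E dominant seventh: E–G#–B–D. In second inversion the fifth is bass, giving B, D, E, G# from the bottom.

B, D, E, G#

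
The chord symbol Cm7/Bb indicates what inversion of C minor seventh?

third inversion

Cm7/Bb means C minor seventh with Bb in the bass. Bb is the seventh of C minor seventh (C–Eb–G–Bb), so this is third inversion.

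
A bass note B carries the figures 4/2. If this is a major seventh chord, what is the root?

C

The figures 4/2 mean the seventh of the chord is in the bass. If B is the seventh of a major seventh chord, the root is C (chord tones C–E–G–B).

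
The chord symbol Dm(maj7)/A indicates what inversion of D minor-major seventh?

Dm(maj7)/A means D minor-major seventh with A in the bass. A is the fifth of D minor-major seventh (D–F–A–C#), so this is second inversion.

second inversion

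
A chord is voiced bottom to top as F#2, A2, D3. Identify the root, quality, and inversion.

The distinct note names are F#, A, D. Stacked in thirds they read D–F#–A, which is a major triad on D.
The lowest note is F#, the third of the chord, so this is first inversion (figured bass 6).

D major, first inversion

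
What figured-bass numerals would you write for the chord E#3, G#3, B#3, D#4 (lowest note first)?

The notes E#, G#, B#, D# stack in thirds as E#–G#–B#–D# — an E# minor seventh chord. The bass E# is the root, so this is root position: figured 7.

7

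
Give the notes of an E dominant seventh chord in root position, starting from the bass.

E dominant seventh is E–G#–B–D. Root position puts the root (E) in the bass, with the remaining tones above: E, G#, B, D.

E, G#, B, D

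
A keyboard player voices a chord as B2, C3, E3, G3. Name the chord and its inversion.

The distinct note names are B, C, E, G. Stacked in thirds they read C–E–G–B, which is a major seventh chord on C.
B is the seventh of C major seventh; seventh in the bass means third inversion (figured bass 4/2).

C major seventh, third inversion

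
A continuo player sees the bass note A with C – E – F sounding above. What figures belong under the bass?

The notes A, C, E, F stack in thirds as F–A–C–E — an F major seventh chord. The bass A is the third, so this is first inversion: figured 6/5.

6/5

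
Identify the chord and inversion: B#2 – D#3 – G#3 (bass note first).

Reducing to letter names: B#, D#, G#. These stack in thirds as G#–B#–D# — a G# major triad.
B# is the third of G# major; third in the bass means first inversion (figured bass 6).

G# major, first inversion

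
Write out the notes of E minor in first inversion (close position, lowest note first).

G, B, E

Spelling E minor: E–G–B. In first inversion the third is bass, giving G, B, E from the bottom.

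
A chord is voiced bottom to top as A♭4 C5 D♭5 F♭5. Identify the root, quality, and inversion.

Db minor-major seventh, second inversion

The pitch classes Ab, C, Db, Fb arrange in thirds as Db–Fb–Ab–C: a Db minor-major seventh chord.
The lowest note is Ab, the fifth of the chord, so this is second inversion (figured bass 4/3).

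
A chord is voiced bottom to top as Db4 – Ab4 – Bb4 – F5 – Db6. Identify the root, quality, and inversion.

Bb minor seventh, first inversion

Reducing to letter names: Db, Ab, Bb, F. These stack in thirds as Bb–Db–F–Ab — a Bb minor seventh chord.
The lowest note is Db, the third of the chord, so this is first inversion (figured bass 6/5).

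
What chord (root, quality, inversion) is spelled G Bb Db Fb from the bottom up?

G diminished seventh, root position

The distinct note names are G, Bb, Db, Fb. Stacked in thirds they read G–Bb–Db–Fb, which is a diminished seventh chord on G.
The lowest note is G, the root of the chord, so this is root position (figured bass 7).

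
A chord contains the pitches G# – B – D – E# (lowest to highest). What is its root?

G#, B, D, E# are the tones of an E# diminished seventh chord (E#–G#–B–D), making E# the root.

E#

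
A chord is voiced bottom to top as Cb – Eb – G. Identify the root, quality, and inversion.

Cb augmented, root position

The pitch classes Cb, Eb, G arrange in thirds as Cb–Eb–G: a Cb augmented triad.
Cb is the root of Cb augmented; root in the bass means root position (figured bass 5/3).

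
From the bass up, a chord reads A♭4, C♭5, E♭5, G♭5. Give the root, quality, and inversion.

The pitch classes Ab, Cb, Eb, Gb arrange in thirds as Ab–Cb–Eb–Gb: an Ab minor seventh chord.
With the root (Ab) in the bass, the chord is in root position (figured bass 7).

Ab minor seventh, root position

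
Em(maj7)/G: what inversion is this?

first inversion

Em(maj7)/G means E minor-major seventh with G in the bass. G is the third of E minor-major seventh (E–G–B–D#), so this is first inversion.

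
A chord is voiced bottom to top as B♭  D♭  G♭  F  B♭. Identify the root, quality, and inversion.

Gb major seventh, first inversion

The distinct note names are Bb, Db, Gb, F. Stacked in thirds they read Gb–Bb–Db–F, which is a major seventh chord on Gb.
With the third (Bb) in the bass, the chord is in first inversion (figured bass 6/5).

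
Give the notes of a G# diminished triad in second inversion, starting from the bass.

The chord tones are G#–B–D. With the fifth (D) lowest for second inversion: D, G#, B.

D, G#, B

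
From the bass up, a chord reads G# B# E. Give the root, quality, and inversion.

E augmented, first inversion

The distinct note names are G#, B#, E. Stacked in thirds they read E–G#–B#, which is an augmented triad on E.
The lowest note is G#, the third of the chord, so this is first inversion (figured bass 6).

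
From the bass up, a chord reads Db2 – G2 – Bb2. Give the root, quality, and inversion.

The distinct note names are Db, G, Bb. Stacked in thirds they read G–Bb–Db, which is a diminished triad on G.
Db is the fifth of G diminished; fifth in the bass means second inversion (figured bass 6/4).

G diminished, second inversion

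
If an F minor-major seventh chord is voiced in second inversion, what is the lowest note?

C

F minor-major seventh is F–Ab–C–E. Second inversion places the fifth in the bass: C.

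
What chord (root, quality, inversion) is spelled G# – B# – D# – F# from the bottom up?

Reducing to letter names: G#, B#, D#, F#. These stack in thirds as G#–B#–D#–F# — a G# dominant seventh chord.
With the root (G#) in the bass, the chord is in root position (figured bass 7).

G# dominant seventh, root position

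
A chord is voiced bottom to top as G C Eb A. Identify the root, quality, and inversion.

The distinct note names are G, C, Eb, A. Stacked in thirds they read A–C–Eb–G, which is a half-diminished seventh chord on A.
With the seventh (G) in the bass, the chord is in third inversion (figured bass 4/2).

A half-diminished seventh, third inversion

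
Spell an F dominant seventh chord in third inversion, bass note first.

The chord tones are F–A–C–Eb. With the seventh (Eb) lowest for third inversion: Eb, F, A, C.

Eb, F, A, C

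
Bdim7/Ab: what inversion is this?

Bdim7/Ab means B diminished seventh with Ab in the bass. Ab is the seventh of B diminished seventh (B–D–F–Ab), so this is third inversion.

third inversion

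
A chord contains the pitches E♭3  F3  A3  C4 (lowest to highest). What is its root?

The distinct letter names are Eb, F, A, C. Arranged as a stack of thirds they read F–A–C–Eb, so F is the root (an F dominant seventh chord).

F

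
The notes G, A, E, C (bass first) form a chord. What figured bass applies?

4/2

The notes G, A, E, C stack in thirds as A–C–E–G — an A minor seventh chord. The bass G is the seventh, so this is third inversion: figured 4/2.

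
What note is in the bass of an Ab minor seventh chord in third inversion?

In third inversion the seventh is lowest. For Ab minor seventh (Ab–Cb–Eb–Gb) that is Gb.

Gb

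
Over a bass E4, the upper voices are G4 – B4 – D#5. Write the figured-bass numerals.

The notes E, G, B, D# stack in thirds as E–G–B–D# — an E minor-major seventh chord. The bass E is the root, so this is root position: figured 7.

7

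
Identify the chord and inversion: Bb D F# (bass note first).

Bb augmented, root position

The distinct note names are Bb, D, F#. Stacked in thirds they read Bb–D–F#, which is an augmented triad on Bb.
Bb is the root of Bb augmented; root in the bass means root position (figured bass 5/3).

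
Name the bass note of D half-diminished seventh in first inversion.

F

D half-diminished seventh is D–F–Ab–C. First inversion places the third in the bass: F.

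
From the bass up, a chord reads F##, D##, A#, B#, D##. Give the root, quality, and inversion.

Reducing to letter names: F##, D##, A#, B#. These stack in thirds as B#–D##–F##–A# — a B# dominant seventh chord.
F## is the fifth of B# dominant seventh; fifth in the bass means second inversion (figured bass 4/3).

B# dominant seventh, second inversion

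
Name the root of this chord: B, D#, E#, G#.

Reordering B, D#, E#, G# into stacked thirds gives E#–G#–B–D#; the bottom of that stack, E#, is the root.

E#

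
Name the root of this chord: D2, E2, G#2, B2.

The distinct letter names are D, E, G#, B. Arranged as a stack of thirds they read E–G#–B–D, so E is the root (an E dominant seventh chord).

E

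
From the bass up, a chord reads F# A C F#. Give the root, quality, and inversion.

The distinct note names are F#, A, C. Stacked in thirds they read F#–A–C, which is a diminished triad on F#.
The lowest note is F#, the root of the chord, so this is root position (figured bass 5/3).

F# diminished, root position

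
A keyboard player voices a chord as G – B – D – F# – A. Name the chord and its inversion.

G major ninth, root position

Reducing to letter names: G, B, D, F#, A. These stack in thirds as G–B–D–F#–A — a G major ninth chord.
The lowest note is G, the root of the chord, so this is root position.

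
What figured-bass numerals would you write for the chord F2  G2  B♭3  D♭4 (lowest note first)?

The notes F, G, Bb, Db stack in thirds as G–Bb–Db–F — a G half-diminished seventh chord. The bass F is the seventh, so this is third inversion: figured 4/2.

4/2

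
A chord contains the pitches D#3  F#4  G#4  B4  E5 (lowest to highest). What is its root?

Reordering D#, F#, G#, B, E into stacked thirds gives E–G#–B–D#–F#; the bottom of that stack, E, is the root.

E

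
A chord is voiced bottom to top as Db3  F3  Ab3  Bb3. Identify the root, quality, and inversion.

Reducing to letter names: Db, F, Ab, Bb. These stack in thirds as Bb–Db–F–Ab — a Bb minor seventh chord.
With the third (Db) in the bass, the chord is in first inversion (figured bass 6/5).

Bb minor seventh, first inversion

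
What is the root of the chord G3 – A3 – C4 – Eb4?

A

Reordering G, A, C, Eb into stacked thirds gives A–C–Eb–G; the bottom of that stack, A, is the root.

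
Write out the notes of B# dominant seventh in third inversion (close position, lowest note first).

A#, B#, D##, F##

B# dominant seventh is B#–D##–F##–A#. Third inversion puts the seventh (A#) in the bass, with the remaining tones above: A#, B#, D##, F##.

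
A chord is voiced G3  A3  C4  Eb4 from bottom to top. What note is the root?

Reordering G, A, C, Eb into stacked thirds gives A–C–Eb–G; the bottom of that stack, A, is the root.

A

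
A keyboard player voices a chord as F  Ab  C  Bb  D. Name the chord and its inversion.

Bb dominant ninth, second inversion

Reducing to letter names: F, Ab, C, Bb, D. These stack in thirds as Bb–D–F–Ab–C — a Bb dominant ninth chord.
The lowest note is F, the fifth of the chord, so this is second inversion.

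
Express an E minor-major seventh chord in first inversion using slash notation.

Em(maj7)/G

First inversion of E minor-major seventh has the third (G) in the bass. As a slash chord: Em(maj7)/G.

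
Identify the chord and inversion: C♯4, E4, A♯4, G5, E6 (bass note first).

A# diminished seventh, first inversion

The pitch classes C#, E, A#, G arrange in thirds as A#–C#–E–G: an A# diminished seventh chord.
With the third (C#) in the bass, the chord is in first inversion (figured bass 6/5).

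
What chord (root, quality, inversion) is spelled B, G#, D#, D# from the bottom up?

G# minor, first inversion

The pitch classes B, G#, D# arrange in thirds as G#–B–D#: a G# minor triad.
The lowest note is B, the third of the chord, so this is first inversion (figured bass 6).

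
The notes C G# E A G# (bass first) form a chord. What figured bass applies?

The notes C, G#, E, A stack in thirds as A–C–E–G# — an A minor-major seventh chord. The bass C is the third, so this is first inversion: figured 6/5.

6/5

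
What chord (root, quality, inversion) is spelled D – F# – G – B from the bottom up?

The pitch classes D, F#, G, B arrange in thirds as G–B–D–F#: a G major seventh chord.
With the fifth (D) in the bass, the chord is in second inversion (figured bass 4/3).

G major seventh, second inversion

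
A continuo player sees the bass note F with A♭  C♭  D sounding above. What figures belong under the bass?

The notes F, Ab, Cb, D stack in thirds as D–F–Ab–Cb — a D diminished seventh chord. The bass F is the third, so this is first inversion: figured 6/5.

6/5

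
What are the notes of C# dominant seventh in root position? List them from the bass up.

C# dominant seventh is C#–E#–G#–B. Root position puts the root (C#) in the bass, with the remaining tones above: C#, E#, G#, B.

C#, E#, G#, B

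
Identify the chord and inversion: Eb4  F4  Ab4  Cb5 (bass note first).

Reducing to letter names: Eb, F, Ab, Cb. These stack in thirds as F–Ab–Cb–Eb — an F half-diminished seventh chord.
With the seventh (Eb) in the bass, the chord is in third inversion (figured bass 4/2).

F half-diminished seventh, third inversion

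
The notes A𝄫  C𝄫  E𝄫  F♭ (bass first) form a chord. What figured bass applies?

The notes Abb, Cbb, Ebb, Fb stack in thirds as Fb–Abb–Cbb–Ebb — an Fb half-diminished seventh chord. The bass Abb is the third, so this is first inversion: figured 6/5.

6/5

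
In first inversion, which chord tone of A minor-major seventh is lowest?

A minor-major seventh is A–C–E–G#. First inversion places the third in the bass: C.

C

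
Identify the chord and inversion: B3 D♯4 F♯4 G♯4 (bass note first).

The pitch classes B, D#, F#, G# arrange in thirds as G#–B–D#–F#: a G# minor seventh chord.
B is the third of G# minor seventh; third in the bass means first inversion (figured bass 6/5).

G# minor seventh, first inversion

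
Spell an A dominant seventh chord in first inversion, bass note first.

Spelling A dominant seventh: A–C#–E–G. In first inversion the third is bass, giving C#, E, G, A from the bottom.

C#, E, G, A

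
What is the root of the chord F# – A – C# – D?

Reordering F#, A, C#, D into stacked thirds gives D–F#–A–C#; the bottom of that stack, D, is the root.

D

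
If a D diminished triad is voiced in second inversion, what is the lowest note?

Ab

In second inversion the fifth is lowest. For D diminished (D–F–Ab) that is Ab.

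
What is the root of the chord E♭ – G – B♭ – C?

The distinct letter names are Eb, G, Bb, C. Arranged as a stack of thirds they read C–Eb–G–Bb, so C is the root (a C minor seventh chord).

C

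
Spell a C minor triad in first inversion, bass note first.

Eb, G, C

Spelling C minor: C–Eb–G. In first inversion the third is bass, giving Eb, G, C from the bottom.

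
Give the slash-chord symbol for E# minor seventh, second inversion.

Second inversion of E# minor seventh has the fifth (B#) in the bass. As a slash chord: E#m7/B#.

E#m7/B#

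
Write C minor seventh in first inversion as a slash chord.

First inversion of C minor seventh has the third (Eb) in the bass. As a slash chord: Cm7/Eb.

Cm7/Eb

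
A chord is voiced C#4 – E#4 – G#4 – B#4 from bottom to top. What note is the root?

The distinct letter names are C#, E#, G#, B#. Arranged as a stack of thirds they read C#–E#–G#–B#, so C# is the root (a C# major seventh chord).

C#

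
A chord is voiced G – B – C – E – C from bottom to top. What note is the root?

The distinct letter names are G, B, C, E. Arranged as a stack of thirds they read C–E–G–B, so C is the root (a C major seventh chord).

C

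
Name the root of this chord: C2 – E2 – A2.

C, E, A are the tones of an A minor triad (A–C–E), making A the root.

A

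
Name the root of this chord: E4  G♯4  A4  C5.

E, G#, A, C are the tones of an A minor-major seventh chord (A–C–E–G#), making A the root.

A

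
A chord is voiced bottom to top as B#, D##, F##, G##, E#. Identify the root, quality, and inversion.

E# major ninth, second inversion

The distinct note names are B#, D##, F##, G##, E#. Stacked in thirds they read E#–G##–B#–D##–F##, which is a major ninth chord on E#.
With the fifth (B#) in the bass, the chord is in second inversion.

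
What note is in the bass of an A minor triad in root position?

A

In root position the root is lowest. For A minor (A–C–E) that is A.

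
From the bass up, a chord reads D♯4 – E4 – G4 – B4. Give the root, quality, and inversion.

Reducing to letter names: D#, E, G, B. These stack in thirds as E–G–B–D# — an E minor-major seventh chord.
The lowest note is D#, the seventh of the chord, so this is third inversion (figured bass 4/2).

E minor-major seventh, third inversion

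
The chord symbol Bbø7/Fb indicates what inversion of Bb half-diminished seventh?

Bbø7/Fb means Bb half-diminished seventh with Fb in the bass. Fb is the fifth of Bb half-diminished seventh (Bb–Db–Fb–Ab), so this is second inversion.

second inversion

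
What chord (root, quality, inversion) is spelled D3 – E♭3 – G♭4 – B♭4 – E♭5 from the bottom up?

Eb minor-major seventh, third inversion

Reducing to letter names: D, Eb, Gb, Bb. These stack in thirds as Eb–Gb–Bb–D — an Eb minor-major seventh chord.
D is the seventh of Eb minor-major seventh; seventh in the bass means third inversion (figured bass 4/2).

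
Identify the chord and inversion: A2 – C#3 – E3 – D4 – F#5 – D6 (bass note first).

D major ninth, second inversion

The pitch classes A, C#, E, D, F# arrange in thirds as D–F#–A–C#–E: a D major ninth chord.
With the fifth (A) in the bass, the chord is in second inversion.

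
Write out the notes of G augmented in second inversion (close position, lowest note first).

D#, G, B

The chord tones are G–B–D#. With the fifth (D#) lowest for second inversion: D#, G, B.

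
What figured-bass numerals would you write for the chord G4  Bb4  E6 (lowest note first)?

The notes G, Bb, E stack in thirds as E–G–Bb — an E diminished triad. The bass G is the third, so this is first inversion: figured 6.

6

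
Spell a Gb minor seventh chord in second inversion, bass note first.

Db, Fb, Gb, Bbb

The chord tones are Gb–Bbb–Db–Fb. With the fifth (Db) lowest for second inversion: Db, Fb, Gb, Bbb.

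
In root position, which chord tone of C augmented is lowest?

C

In root position the root is lowest. For C augmented (C–E–G#) that is C.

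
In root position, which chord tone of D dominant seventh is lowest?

D

D dominant seventh is D–F#–A–C. Root position places the root in the bass: D.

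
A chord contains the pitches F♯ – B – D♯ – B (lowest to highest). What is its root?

B

F#, B, D# are the tones of a B major triad (B–D#–F#), making B the root.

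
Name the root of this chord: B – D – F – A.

Reordering B, D, F, A into stacked thirds gives B–D–F–A; the bottom of that stack, B, is the root.

B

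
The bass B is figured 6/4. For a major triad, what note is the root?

The figures 6/4 mean the fifth of the chord is in the bass. If B is the fifth of a major triad, the root is E (chord tones E–G#–B).

E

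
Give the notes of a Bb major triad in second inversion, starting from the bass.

The chord tones are Bb–D–F. With the fifth (F) lowest for second inversion: F, Bb, D.

F, Bb, D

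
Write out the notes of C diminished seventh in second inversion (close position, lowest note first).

C diminished seventh is C–Eb–Gb–Bbb. Second inversion puts the fifth (Gb) in the bass, with the remaining tones above: Gb, Bbb, C, Eb.

Gb, Bbb, C, Eb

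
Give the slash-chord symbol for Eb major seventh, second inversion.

Ebmaj7/Bb

Second inversion of Eb major seventh has the fifth (Bb) in the bass. As a slash chord: Ebmaj7/Bb.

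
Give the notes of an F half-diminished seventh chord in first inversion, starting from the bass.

Ab, Cb, Eb, F

F half-diminished seventh is F–Ab–Cb–Eb. First inversion puts the third (Ab) in the bass, with the remaining tones above: Ab, Cb, Eb, F.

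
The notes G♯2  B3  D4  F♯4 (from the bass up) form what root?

G#, B, D, F# are the tones of a G# half-diminished seventh chord (G#–B–D–F#), making G# the root.

G#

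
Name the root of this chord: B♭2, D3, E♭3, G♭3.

Reordering Bb, D, Eb, Gb into stacked thirds gives Eb–Gb–Bb–D; the bottom of that stack, Eb, is the root.

Eb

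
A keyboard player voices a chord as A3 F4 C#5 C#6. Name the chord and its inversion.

The pitch classes A, F, C# arrange in thirds as F–A–C#: an F augmented triad.
With the third (A) in the bass, the chord is in first inversion (figured bass 6).

F augmented, first inversion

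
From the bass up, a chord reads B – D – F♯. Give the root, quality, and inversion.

The distinct note names are B, D, F#. Stacked in thirds they read B–D–F#, which is a minor triad on B.
The lowest note is B, the root of the chord, so this is root position (figured bass 5/3).

B minor, root position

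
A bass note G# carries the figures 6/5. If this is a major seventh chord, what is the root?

E

The figures 6/5 mean the third of the chord is in the bass. If G# is the third of a major seventh chord, the root is E (chord tones E–G#–B–D#).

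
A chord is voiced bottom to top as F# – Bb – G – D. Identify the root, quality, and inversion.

The distinct note names are F#, Bb, G, D. Stacked in thirds they read G–Bb–D–F#, which is a minor-major seventh chord on G.
The lowest note is F#, the seventh of the chord, so this is third inversion (figured bass 4/2).

G minor-major seventh, third inversion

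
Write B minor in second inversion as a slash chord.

Second inversion of B minor has the fifth (F#) in the bass. As a slash chord: Bm/F#.

Bm/F#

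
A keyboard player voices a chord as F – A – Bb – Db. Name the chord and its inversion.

Bb minor-major seventh, second inversion

The pitch classes F, A, Bb, Db arrange in thirds as Bb–Db–F–A: a Bb minor-major seventh chord.
With the fifth (F) in the bass, the chord is in second inversion (figured bass 4/3).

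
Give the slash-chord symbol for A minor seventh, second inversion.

Second inversion of A minor seventh has the fifth (E) in the bass. As a slash chord: Am7/E.

Am7/E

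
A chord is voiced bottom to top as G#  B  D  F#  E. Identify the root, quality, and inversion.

The pitch classes G#, B, D, F#, E arrange in thirds as E–G#–B–D–F#: an E dominant ninth chord.
G# is the third of E dominant ninth; third in the bass means first inversion.

E dominant ninth, first inversion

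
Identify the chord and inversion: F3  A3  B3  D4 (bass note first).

The pitch classes F, A, B, D arrange in thirds as B–D–F–A: a B half-diminished seventh chord.
The lowest note is F, the fifth of the chord, so this is second inversion (figured bass 4/3).

B half-diminished seventh, second inversion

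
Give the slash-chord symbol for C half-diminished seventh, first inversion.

First inversion of C half-diminished seventh has the third (Eb) in the bass. As a slash chord: Cø7/Eb.

Cø7/Eb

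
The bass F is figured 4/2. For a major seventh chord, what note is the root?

The figures 4/2 mean the seventh of the chord is in the bass. If F is the seventh of a major seventh chord, the root is Gb (chord tones Gb–Bb–Db–F).

Gb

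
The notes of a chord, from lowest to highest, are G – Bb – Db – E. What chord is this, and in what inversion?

The pitch classes G, Bb, Db, E arrange in thirds as E–G–Bb–Db: an E diminished seventh chord.
The lowest note is G, the third of the chord, so this is first inversion (figured bass 6/5).

E diminished seventh, first inversion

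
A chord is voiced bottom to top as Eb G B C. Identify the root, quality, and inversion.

C minor-major seventh, first inversion

Reducing to letter names: Eb, G, B, C. These stack in thirds as C–Eb–G–B — a C minor-major seventh chord.
With the third (Eb) in the bass, the chord is in first inversion (figured bass 6/5).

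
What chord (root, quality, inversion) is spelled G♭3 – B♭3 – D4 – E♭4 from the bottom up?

Eb minor-major seventh, first inversion

Reducing to letter names: Gb, Bb, D, Eb. These stack in thirds as Eb–Gb–Bb–D — an Eb minor-major seventh chord.
The lowest note is Gb, the third of the chord, so this is first inversion (figured bass 6/5).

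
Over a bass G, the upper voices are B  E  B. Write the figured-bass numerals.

6

The notes G, B, E stack in thirds as E–G–B — an E minor triad. The bass G is the third, so this is first inversion: figured 6.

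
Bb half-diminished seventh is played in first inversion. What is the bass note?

Db

In first inversion the third is lowest. For Bb half-diminished seventh (Bb–Db–Fb–Ab) that is Db.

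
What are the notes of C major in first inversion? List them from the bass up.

E, G, C

C major is C–E–G. First inversion puts the third (E) in the bass, with the remaining tones above: E, G, C.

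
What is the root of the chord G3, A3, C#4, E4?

A

Reordering G, A, C#, E into stacked thirds gives A–C#–E–G; the bottom of that stack, A, is the root.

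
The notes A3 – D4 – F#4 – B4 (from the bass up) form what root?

The distinct letter names are A, D, F#, B. Arranged as a stack of thirds they read B–D–F#–A, so B is the root (a B minor seventh chord).

B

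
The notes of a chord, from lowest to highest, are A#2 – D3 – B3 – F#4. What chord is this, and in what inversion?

Reducing to letter names: A#, D, B, F#. These stack in thirds as B–D–F#–A# — a B minor-major seventh chord.
With the seventh (A#) in the bass, the chord is in third inversion (figured bass 4/2).

B minor-major seventh, third inversion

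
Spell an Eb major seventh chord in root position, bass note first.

Spelling Eb major seventh: Eb–G–Bb–D. In root position the root is bass, giving Eb, G, Bb, D from the bottom.

Eb, G, Bb, D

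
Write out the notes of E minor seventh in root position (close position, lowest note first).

The chord tones are E–G–B–D. With the root (E) lowest for root position: E, G, B, D.

E, G, B, D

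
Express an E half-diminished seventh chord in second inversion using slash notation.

Eø7/Bb

Second inversion of E half-diminished seventh has the fifth (Bb) in the bass. As a slash chord: Eø7/Bb.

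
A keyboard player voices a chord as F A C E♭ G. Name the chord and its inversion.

F dominant ninth, root position

The pitch classes F, A, C, Eb, G arrange in thirds as F–A–C–Eb–G: an F dominant ninth chord.
With the root (F) in the bass, the chord is in root position.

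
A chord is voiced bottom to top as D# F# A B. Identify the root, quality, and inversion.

The pitch classes D#, F#, A, B arrange in thirds as B–D#–F#–A: a B dominant seventh chord.
D# is the third of B dominant seventh; third in the bass means first inversion (figured bass 6/5).

B dominant seventh, first inversion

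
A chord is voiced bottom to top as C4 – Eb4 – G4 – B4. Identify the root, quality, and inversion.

The pitch classes C, Eb, G, B arrange in thirds as C–Eb–G–B: a C minor-major seventh chord.
With the root (C) in the bass, the chord is in root position (figured bass 7).

C minor-major seventh, root position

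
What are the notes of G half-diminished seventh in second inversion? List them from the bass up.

Db, F, G, Bb

G half-diminished seventh is G–Bb–Db–F. Second inversion puts the fifth (Db) in the bass, with the remaining tones above: Db, F, G, Bb.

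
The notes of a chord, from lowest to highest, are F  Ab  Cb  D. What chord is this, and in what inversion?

D diminished seventh, first inversion

The distinct note names are F, Ab, Cb, D. Stacked in thirds they read D–F–Ab–Cb, which is a diminished seventh chord on D.
The lowest note is F, the third of the chord, so this is first inversion (figured bass 6/5).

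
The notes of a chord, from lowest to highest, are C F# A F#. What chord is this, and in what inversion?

F# diminished, second inversion

Reducing to letter names: C, F#, A. These stack in thirds as F#–A–C — an F# diminished triad.
C is the fifth of F# diminished; fifth in the bass means second inversion (figured bass 6/4).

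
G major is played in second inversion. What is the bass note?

The fifth of G major (G–B–D) is D; that is the bass in second inversion.

D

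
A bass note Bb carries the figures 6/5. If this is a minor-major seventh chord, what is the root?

The figures 6/5 mean the third of the chord is in the bass. If Bb is the third of a minor-major seventh chord, the root is G (chord tones G–Bb–D–F#).

G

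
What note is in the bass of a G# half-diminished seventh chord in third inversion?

F#

The seventh of G# half-diminished seventh (G#–B–D–F#) is F#; that is the bass in third inversion.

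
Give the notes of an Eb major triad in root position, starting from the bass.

The chord tones are Eb–G–Bb. With the root (Eb) lowest for root position: Eb, G, Bb.

Eb, G, Bb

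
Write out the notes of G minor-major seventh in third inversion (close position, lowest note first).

F#, G, Bb, D

The chord tones are G–Bb–D–F#. With the seventh (F#) lowest for third inversion: F#, G, Bb, D.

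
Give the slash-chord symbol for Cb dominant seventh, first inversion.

First inversion of Cb dominant seventh has the third (Eb) in the bass. As a slash chord: Cb7/Eb.

Cb7/Eb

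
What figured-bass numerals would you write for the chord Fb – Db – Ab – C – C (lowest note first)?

The notes Fb, Db, Ab, C stack in thirds as Db–Fb–Ab–C — a Db minor-major seventh chord. The bass Fb is the third, so this is first inversion: figured 6/5.

6/5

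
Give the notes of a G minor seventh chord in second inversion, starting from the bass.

D, F, G, Bb

G minor seventh is G–Bb–D–F. Second inversion puts the fifth (D) in the bass, with the remaining tones above: D, F, G, Bb.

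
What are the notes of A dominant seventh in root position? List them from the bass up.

A dominant seventh is A–C#–E–G. Root position puts the root (A) in the bass, with the remaining tones above: A, C#, E, G.

A, C#, E, G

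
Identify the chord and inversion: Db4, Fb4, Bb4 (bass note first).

The pitch classes Db, Fb, Bb arrange in thirds as Bb–Db–Fb: a Bb diminished triad.
With the third (Db) in the bass, the chord is in first inversion (figured bass 6).

Bb diminished, first inversion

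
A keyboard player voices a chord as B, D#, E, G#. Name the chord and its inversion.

The pitch classes B, D#, E, G# arrange in thirds as E–G#–B–D#: an E major seventh chord.
With the fifth (B) in the bass, the chord is in second inversion (figured bass 4/3).

E major seventh, second inversion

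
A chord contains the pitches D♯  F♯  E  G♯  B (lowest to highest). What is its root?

E

Reordering D#, F#, E, G#, B into stacked thirds gives E–G#–B–D#–F#; the bottom of that stack, E, is the root.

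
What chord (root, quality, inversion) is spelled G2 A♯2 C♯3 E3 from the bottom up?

A# diminished seventh, third inversion

Reducing to letter names: G, A#, C#, E. These stack in thirds as A#–C#–E–G — an A# diminished seventh chord.
With the seventh (G) in the bass, the chord is in third inversion (figured bass 4/2).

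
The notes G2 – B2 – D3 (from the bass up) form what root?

The distinct letter names are G, B, D. Arranged as a stack of thirds they read G–B–D, so G is the root (a G major triad).

G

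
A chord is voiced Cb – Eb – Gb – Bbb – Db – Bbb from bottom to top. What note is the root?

Reordering Cb, Eb, Gb, Bbb, Db into stacked thirds gives Cb–Eb–Gb–Bbb–Db; the bottom of that stack, Cb, is the root.

Cb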